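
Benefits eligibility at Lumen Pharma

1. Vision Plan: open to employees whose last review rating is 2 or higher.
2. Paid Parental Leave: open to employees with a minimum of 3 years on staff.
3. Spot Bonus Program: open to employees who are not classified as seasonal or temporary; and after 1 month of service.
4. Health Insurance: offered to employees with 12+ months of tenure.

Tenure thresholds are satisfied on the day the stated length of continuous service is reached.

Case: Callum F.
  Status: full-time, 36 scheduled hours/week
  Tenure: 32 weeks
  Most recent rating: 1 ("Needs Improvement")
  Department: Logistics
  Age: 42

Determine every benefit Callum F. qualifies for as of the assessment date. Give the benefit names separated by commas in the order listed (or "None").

Spot Bonus Program

Vision Plan — rating 1 < 2 ✗ → not eligible.
Paid Parental Leave — service 32 weeks < 3 years (≈1095 days) ✗ → not eligible.
Spot Bonus Program — status full-time ✓ (not excluded); service 32 weeks ≥ 1 month (≈30 days) ✓ → eligible.
Health Insurance — service 32 weeks < 12 months (≈360 days) ✗ → not eligible.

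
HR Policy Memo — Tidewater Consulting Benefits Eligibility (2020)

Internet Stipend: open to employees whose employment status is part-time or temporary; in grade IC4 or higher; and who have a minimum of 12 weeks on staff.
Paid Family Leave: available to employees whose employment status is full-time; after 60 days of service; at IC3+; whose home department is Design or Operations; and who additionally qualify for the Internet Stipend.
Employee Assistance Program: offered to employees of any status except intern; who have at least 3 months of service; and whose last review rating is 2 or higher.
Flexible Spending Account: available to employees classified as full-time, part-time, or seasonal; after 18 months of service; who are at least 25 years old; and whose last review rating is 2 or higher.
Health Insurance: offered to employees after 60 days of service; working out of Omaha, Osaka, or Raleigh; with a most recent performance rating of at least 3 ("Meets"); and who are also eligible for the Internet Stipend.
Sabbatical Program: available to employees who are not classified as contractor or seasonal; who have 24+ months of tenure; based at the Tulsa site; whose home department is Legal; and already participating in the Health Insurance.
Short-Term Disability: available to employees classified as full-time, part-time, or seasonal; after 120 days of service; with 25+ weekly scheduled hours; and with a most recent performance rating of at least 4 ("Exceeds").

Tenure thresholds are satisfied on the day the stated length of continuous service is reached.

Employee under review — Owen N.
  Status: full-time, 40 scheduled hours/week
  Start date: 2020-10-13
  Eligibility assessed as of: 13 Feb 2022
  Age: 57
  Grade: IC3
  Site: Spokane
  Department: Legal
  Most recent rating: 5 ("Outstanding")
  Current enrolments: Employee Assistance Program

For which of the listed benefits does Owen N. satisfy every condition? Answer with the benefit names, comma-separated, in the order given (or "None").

Employee Assistance Program, Short-Term Disability

Service from 2020-10-13 to 13 Feb 2022: 488 days.
Internet Stipend — status full-time ✗ (requires part-time or temporary) → not eligible.
Paid Family Leave — status full-time ✓; service 488 days ≥ 60 days ✓; grade IC3 ≥ IC3 ✓; dept Legal ✗ → not eligible.
Employee Assistance Program — status full-time ✓ (not excluded); service 488 days ≥ 3 months (≈90 days) ✓; rating 5 ≥ 2 ✓ → eligible.
Flexible Spending Account — status full-time ✓; service 488 days < 18 months (≈540 days) ✗ → not eligible.
Health Insurance — service 488 days ≥ 60 days ✓; site Spokane ✗ (not Omaha, Osaka, or Raleigh) → not eligible.
Sabbatical Program — status full-time ✓ (not excluded); service 488 days < 24 months (≈720 days) ✗ → not eligible.
Short-Term Disability — status full-time ✓; service 488 days ≥ 120 days ✓; 40 hrs/wk ≥ 25 ✓; rating 5 ≥ 4 ✓ → eligible.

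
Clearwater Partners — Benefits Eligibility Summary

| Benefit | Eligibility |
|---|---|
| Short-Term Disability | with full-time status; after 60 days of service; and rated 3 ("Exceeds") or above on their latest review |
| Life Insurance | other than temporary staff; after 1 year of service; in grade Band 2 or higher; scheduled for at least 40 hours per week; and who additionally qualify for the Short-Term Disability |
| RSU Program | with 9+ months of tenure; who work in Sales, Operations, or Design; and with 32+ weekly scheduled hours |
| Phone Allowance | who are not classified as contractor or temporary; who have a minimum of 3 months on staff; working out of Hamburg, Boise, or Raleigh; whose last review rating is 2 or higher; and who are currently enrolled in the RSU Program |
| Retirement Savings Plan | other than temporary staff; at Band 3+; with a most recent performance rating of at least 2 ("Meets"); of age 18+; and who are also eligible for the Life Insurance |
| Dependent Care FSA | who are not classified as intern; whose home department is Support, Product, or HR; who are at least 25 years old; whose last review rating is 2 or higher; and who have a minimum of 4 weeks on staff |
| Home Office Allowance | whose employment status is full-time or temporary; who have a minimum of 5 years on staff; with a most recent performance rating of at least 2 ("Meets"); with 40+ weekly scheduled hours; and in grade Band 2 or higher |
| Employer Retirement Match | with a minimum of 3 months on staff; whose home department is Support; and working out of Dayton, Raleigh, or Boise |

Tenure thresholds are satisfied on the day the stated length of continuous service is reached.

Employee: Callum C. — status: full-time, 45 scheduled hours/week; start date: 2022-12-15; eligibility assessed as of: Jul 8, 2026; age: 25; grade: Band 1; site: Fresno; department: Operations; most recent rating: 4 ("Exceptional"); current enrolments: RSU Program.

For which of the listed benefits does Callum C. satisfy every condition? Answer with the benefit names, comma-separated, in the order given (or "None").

Short-Term Disability, RSU Program

Service from 2022-12-15 to Jul 8, 2026: 1301 days.
Short-Term Disability — status full-time ✓; service 1301 days ≥ 60 days ✓; rating 4 ≥ 3 ✓ → eligible.
Life Insurance — status full-time ✓ (not excluded); service 1301 days ≥ 1 year (≈365 days) ✓; grade Band 1 < Band 2 ✗ → not eligible.
RSU Program — service 1301 days ≥ 9 months (≈270 days) ✓; dept Operations ✓; 45 hrs/wk ≥ 32 ✓ → eligible.
Phone Allowance — status full-time ✓ (not excluded); service 1301 days ≥ 3 months (≈90 days) ✓; site Fresno ✗ (not Hamburg, Boise, or Raleigh) → not eligible.
Retirement Savings Plan — status full-time ✓ (not excluded); grade Band 1 < Band 3 ✗ → not eligible.
Dependent Care FSA — status full-time ✓ (not excluded); dept Operations ✗ → not eligible.
Home Office Allowance — status full-time ✓; service 1301 days < 5 years (≈1825 days) ✗ → not eligible.
Employer Retirement Match — service 1301 days ≥ 3 months (≈90 days) ✓; dept Operations ✗ → not eligible.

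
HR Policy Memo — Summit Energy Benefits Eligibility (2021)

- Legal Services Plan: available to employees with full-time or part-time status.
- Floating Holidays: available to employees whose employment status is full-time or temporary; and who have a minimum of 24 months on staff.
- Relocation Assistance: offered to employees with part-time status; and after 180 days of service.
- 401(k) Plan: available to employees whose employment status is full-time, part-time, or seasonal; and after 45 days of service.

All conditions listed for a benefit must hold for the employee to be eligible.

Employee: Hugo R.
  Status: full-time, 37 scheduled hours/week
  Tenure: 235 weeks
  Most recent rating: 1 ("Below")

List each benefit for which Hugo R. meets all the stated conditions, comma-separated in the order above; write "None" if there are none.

Legal Services Plan — status full-time ✓ → eligible.
Floating Holidays — status full-time ✓; service 235 weeks ≥ 24 months (≈720 days) ✓ → eligible.
Relocation Assistance — status full-time ✗ (requires part-time) → not eligible.
401(k) Plan — status full-time ✓; service 235 weeks ≥ 45 days ✓ → eligible.

Legal Services Plan, Floating Holidays, 401(k) Plan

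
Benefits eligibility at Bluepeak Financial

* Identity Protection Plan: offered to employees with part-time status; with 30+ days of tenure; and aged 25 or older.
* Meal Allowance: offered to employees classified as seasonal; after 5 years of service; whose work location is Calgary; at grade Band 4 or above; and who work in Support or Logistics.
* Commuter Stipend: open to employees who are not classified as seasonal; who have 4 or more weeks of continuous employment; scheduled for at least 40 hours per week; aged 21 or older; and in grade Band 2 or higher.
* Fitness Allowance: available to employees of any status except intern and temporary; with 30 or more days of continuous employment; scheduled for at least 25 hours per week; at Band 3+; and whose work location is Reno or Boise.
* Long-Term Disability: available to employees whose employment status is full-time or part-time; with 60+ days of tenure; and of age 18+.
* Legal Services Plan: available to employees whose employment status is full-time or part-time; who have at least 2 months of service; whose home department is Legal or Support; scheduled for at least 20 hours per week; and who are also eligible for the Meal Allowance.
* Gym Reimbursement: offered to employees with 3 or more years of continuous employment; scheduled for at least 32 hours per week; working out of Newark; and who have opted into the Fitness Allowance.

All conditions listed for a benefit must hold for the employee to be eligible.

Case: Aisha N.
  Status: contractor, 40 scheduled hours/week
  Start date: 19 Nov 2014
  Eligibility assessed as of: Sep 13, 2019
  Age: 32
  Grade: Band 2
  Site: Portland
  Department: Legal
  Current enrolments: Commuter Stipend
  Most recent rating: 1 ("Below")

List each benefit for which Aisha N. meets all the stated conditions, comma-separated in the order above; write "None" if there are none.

Service from 19 Nov 2014 to Sep 13, 2019: 1759 days.
Identity Protection Plan — status contractor ✗ (requires part-time) → not eligible.
Meal Allowance — status contractor ✗ (requires seasonal) → not eligible.
Commuter Stipend — status contractor ✓ (not excluded); service 1759 days ≥ 4 weeks (≈28 days) ✓; 40 hrs/wk ≥ 40 ✓; age 32 ≥ 21 ✓; grade Band 2 ≥ Band 2 ✓ → eligible.
Fitness Allowance — status contractor ✓ (not excluded); service 1759 days ≥ 30 days ✓; 40 hrs/wk ≥ 25 ✓; grade Band 2 < Band 3 ✗ → not eligible.
Long-Term Disability — status contractor ✗ (requires full-time or part-time) → not eligible.
Legal Services Plan — status contractor ✗ (requires full-time or part-time) → not eligible.
Gym Reimbursement — service 1759 days ≥ 3 years (≈1095 days) ✓; 40 hrs/wk ≥ 32 ✓; site Portland ✗ (not Newark) → not eligible.

Commuter Stipend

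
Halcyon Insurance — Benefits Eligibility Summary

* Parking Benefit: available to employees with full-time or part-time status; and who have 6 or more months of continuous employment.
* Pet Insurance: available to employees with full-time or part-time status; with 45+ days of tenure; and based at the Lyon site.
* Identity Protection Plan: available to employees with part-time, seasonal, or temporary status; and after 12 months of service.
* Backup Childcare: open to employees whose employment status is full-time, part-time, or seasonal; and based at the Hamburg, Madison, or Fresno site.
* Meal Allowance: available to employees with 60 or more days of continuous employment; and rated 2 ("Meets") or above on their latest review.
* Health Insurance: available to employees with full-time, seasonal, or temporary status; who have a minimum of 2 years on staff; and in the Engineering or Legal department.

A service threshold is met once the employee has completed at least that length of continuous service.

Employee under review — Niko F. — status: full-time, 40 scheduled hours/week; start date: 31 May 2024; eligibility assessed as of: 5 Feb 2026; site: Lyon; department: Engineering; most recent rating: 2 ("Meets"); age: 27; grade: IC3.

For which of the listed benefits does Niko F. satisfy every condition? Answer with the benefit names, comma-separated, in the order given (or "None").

Parking Benefit, Pet Insurance, Meal Allowance

Service from 31 May 2024 to 5 Feb 2026: 615 days.
Parking Benefit — status full-time ✓; service 615 days ≥ 6 months (≈180 days) ✓ → eligible.
Pet Insurance — status full-time ✓; service 615 days ≥ 45 days ✓; site Lyon ✓ → eligible.
Identity Protection Plan — status full-time ✗ (requires part-time, seasonal, or temporary) → not eligible.
Backup Childcare — status full-time ✓; site Lyon ✗ (not Hamburg, Madison, or Fresno) → not eligible.
Meal Allowance — service 615 days ≥ 60 days ✓; rating 2 ≥ 2 ✓ → eligible.
Health Insurance — status full-time ✓; service 615 days < 2 years (≈730 days) ✗ → not eligible.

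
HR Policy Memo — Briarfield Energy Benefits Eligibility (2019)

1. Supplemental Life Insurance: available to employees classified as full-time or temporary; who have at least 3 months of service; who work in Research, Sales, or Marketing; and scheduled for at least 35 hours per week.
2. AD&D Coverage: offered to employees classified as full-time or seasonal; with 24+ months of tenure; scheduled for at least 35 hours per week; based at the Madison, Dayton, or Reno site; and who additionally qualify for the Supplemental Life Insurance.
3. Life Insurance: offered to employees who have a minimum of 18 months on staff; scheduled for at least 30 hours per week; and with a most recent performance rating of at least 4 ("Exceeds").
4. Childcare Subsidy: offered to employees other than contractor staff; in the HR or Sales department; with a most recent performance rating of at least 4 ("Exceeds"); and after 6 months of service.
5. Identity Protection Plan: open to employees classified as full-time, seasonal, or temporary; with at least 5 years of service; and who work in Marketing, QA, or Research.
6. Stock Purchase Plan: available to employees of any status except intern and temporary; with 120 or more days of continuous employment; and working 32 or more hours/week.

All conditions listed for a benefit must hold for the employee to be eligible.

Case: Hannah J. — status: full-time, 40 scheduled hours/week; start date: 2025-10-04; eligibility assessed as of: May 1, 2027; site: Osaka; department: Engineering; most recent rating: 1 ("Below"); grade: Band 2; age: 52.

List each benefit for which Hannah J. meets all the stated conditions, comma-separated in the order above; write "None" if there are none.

Stock Purchase Plan

Service from 2025-10-04 to May 1, 2027: 574 days.
Supplemental Life Insurance — status full-time ✓; service 574 days ≥ 3 months (≈90 days) ✓; dept Engineering ✗ → not eligible.
AD&D Coverage — status full-time ✓; service 574 days < 24 months (≈720 days) ✗ → not eligible.
Life Insurance — service 574 days ≥ 18 months (≈540 days) ✓; 40 hrs/wk ≥ 30 ✓; rating 1 < 4 ✗ → not eligible.
Childcare Subsidy — status full-time ✓ (not excluded); dept Engineering ✗ → not eligible.
Identity Protection Plan — status full-time ✓; service 574 days < 5 years (≈1825 days) ✗ → not eligible.
Stock Purchase Plan — status full-time ✓ (not excluded); service 574 days ≥ 120 days ✓; 40 hrs/wk ≥ 32 ✓ → eligible.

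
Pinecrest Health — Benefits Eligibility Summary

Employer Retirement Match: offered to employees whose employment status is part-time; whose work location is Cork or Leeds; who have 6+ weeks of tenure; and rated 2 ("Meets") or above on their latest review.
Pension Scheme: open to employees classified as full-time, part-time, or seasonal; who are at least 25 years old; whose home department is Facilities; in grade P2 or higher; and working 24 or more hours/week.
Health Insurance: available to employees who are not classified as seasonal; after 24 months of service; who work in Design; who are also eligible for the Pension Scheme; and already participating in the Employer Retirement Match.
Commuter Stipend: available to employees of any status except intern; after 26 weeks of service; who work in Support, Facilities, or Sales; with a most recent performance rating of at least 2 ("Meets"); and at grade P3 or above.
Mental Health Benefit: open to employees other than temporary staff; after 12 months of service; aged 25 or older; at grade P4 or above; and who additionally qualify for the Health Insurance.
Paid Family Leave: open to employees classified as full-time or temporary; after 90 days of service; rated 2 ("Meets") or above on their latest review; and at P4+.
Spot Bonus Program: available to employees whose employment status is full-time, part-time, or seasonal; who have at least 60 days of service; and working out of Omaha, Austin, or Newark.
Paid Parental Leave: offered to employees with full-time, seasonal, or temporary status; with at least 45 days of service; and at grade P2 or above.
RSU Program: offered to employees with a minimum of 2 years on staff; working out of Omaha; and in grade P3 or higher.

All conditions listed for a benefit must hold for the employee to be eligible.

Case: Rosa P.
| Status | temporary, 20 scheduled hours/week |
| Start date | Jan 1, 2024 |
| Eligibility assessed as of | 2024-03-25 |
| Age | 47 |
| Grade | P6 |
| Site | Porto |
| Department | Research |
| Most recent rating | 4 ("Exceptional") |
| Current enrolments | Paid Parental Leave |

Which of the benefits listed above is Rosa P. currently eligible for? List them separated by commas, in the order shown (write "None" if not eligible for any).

Paid Parental Leave

Service from Jan 1, 2024 to 2024-03-25: 84 days.
Employer Retirement Match — status temporary ✗ (requires part-time) → not eligible.
Pension Scheme — status temporary ✗ (requires full-time, part-time, or seasonal) → not eligible.
Health Insurance — status temporary ✓ (not excluded); service 84 days < 24 months (≈720 days) ✗ → not eligible.
Commuter Stipend — status temporary ✓ (not excluded); service 84 days < 26 weeks (≈182 days) ✗ → not eligible.
Mental Health Benefit — status temporary ✗ (excluded) → not eligible.
Paid Family Leave — status temporary ✓; service 84 days < 90 days ✗ → not eligible.
Spot Bonus Program — status temporary ✗ (requires full-time, part-time, or seasonal) → not eligible.
Paid Parental Leave — status temporary ✓; service 84 days ≥ 45 days ✓; grade P6 ≥ P2 ✓ → eligible.
RSU Program — service 84 days < 2 years (≈730 days) ✗ → not eligible.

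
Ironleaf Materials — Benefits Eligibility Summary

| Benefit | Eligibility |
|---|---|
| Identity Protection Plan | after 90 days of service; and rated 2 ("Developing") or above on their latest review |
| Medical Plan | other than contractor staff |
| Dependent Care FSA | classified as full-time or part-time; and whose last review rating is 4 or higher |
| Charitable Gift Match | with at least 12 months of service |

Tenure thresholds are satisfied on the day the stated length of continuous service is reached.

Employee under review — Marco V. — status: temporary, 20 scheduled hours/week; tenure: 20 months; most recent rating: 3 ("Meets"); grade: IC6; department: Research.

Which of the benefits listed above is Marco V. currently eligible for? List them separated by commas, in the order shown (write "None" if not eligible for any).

Identity Protection Plan, Medical Plan, Charitable Gift Match

Identity Protection Plan — service 20 months ≥ 90 days ✓; rating 3 ≥ 2 ✓ → eligible.
Medical Plan — status temporary ✓ (not excluded) → eligible.
Dependent Care FSA — status temporary ✗ (requires full-time or part-time) → not eligible.
Charitable Gift Match — service 20 months ≥ 12 months ✓ → eligible.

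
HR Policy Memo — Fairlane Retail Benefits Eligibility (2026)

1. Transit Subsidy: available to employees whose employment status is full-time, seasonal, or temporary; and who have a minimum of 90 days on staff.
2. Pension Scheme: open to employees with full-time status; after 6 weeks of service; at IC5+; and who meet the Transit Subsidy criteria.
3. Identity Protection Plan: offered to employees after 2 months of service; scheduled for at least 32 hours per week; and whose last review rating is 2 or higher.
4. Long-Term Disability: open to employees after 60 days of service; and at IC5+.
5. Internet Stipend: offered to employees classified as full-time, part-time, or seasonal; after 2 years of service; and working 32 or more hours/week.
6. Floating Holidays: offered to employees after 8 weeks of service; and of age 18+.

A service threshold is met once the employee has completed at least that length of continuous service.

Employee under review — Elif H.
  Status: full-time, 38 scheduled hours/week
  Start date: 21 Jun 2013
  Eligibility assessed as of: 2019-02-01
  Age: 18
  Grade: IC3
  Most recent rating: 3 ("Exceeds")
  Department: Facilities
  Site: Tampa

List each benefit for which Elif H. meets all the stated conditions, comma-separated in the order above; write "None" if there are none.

Service from 21 Jun 2013 to 2019-02-01: 2051 days.
Transit Subsidy — status full-time ✓; service 2051 days ≥ 90 days ✓ → eligible.
Pension Scheme — status full-time ✓; service 2051 days ≥ 6 weeks (≈42 days) ✓; grade IC3 < IC5 ✗ → not eligible.
Identity Protection Plan — service 2051 days ≥ 2 months (≈60 days) ✓; 38 hrs/wk ≥ 32 ✓; rating 3 ≥ 2 ✓ → eligible.
Long-Term Disability — service 2051 days ≥ 60 days ✓; grade IC3 < IC5 ✗ → not eligible.
Internet Stipend — status full-time ✓; service 2051 days ≥ 2 years (≈730 days) ✓; 38 hrs/wk ≥ 32 ✓ → eligible.
Floating Holidays — service 2051 days ≥ 8 weeks (≈56 days) ✓; age 18 ≥ 18 ✓ → eligible.

Transit Subsidy, Identity Protection Plan, Internet Stipend, Floating Holidays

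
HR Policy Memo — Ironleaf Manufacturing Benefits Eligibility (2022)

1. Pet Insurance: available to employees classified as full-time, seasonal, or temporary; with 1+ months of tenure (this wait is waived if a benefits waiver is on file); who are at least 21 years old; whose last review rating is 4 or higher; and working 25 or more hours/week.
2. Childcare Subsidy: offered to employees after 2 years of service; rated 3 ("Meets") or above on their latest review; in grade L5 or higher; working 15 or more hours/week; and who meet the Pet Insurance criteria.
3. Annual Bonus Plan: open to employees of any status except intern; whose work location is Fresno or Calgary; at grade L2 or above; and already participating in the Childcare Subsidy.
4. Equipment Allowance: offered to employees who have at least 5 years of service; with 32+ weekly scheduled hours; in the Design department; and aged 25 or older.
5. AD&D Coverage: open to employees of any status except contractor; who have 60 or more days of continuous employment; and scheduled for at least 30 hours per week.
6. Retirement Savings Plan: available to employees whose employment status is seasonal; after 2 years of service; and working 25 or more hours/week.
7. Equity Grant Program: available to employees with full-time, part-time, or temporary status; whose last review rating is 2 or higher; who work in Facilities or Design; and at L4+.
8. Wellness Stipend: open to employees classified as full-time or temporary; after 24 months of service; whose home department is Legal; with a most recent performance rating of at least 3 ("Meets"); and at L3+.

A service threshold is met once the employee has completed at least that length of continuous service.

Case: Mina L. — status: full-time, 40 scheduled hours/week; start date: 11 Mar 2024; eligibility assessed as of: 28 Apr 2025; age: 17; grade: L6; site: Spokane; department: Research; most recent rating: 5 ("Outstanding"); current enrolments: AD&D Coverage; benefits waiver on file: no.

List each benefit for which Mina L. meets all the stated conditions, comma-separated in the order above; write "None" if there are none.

Service from 11 Mar 2024 to 28 Apr 2025: 413 days.
Pet Insurance — status full-time ✓; no waiver, service 413 days ≥ 1 month (≈30 days) ✓; age 17 < 21 ✗ → not eligible.
Childcare Subsidy — service 413 days < 2 years (≈730 days) ✗ → not eligible.
Annual Bonus Plan — status full-time ✓ (not excluded); site Spokane ✗ (not Fresno or Calgary) → not eligible.
Equipment Allowance — service 413 days < 5 years (≈1825 days) ✗ → not eligible.
AD&D Coverage — status full-time ✓ (not excluded); service 413 days ≥ 60 days ✓; 40 hrs/wk ≥ 30 ✓ → eligible.
Retirement Savings Plan — status full-time ✗ (requires seasonal) → not eligible.
Equity Grant Program — status full-time ✓; rating 5 ≥ 2 ✓; dept Research ✗ → not eligible.
Wellness Stipend — status full-time ✓; service 413 days < 24 months (≈720 days) ✗ → not eligible.

AD&D Coverage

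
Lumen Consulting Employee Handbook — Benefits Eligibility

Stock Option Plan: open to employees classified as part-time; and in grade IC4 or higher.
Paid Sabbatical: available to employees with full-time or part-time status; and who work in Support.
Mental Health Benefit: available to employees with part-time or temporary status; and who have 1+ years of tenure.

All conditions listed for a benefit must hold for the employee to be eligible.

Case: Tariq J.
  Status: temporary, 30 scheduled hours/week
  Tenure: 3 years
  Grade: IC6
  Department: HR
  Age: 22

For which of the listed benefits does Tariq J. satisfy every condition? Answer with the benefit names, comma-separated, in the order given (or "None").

Mental Health Benefit

Stock Option Plan — status temporary ✗ (requires part-time) → not eligible.
Paid Sabbatical — status temporary ✗ (requires full-time or part-time) → not eligible.
Mental Health Benefit — status temporary ✓; service 3 years ≥ 1 year ✓ → eligible.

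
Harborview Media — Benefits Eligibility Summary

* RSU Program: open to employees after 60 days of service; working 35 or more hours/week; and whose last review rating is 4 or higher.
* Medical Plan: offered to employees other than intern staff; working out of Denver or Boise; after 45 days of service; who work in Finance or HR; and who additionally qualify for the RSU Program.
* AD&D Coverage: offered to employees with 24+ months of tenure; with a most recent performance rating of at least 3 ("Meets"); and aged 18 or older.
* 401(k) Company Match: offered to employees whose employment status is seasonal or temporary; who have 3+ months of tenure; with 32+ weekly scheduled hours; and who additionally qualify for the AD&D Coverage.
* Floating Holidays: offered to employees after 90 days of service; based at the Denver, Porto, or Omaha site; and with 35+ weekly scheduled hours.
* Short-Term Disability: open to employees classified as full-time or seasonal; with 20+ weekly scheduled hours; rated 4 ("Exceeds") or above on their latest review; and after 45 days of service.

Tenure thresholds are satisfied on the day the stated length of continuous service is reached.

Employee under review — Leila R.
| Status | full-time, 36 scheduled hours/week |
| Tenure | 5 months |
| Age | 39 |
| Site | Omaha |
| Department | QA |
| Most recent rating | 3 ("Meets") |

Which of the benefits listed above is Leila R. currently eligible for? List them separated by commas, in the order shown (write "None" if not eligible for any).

Floating Holidays

RSU Program — service 5 months ≥ 60 days ✓; 36 hrs/wk ≥ 35 ✓; rating 3 < 4 ✗ → not eligible.
Medical Plan — status full-time ✓ (not excluded); site Omaha ✗ (not Denver or Boise) → not eligible.
AD&D Coverage — service 5 months < 24 months ✗ → not eligible.
401(k) Company Match — status full-time ✗ (requires seasonal or temporary) → not eligible.
Floating Holidays — service 5 months ≥ 90 days ✓; site Omaha ✓; 36 hrs/wk ≥ 35 ✓ → eligible.
Short-Term Disability — status full-time ✓; 36 hrs/wk ≥ 20 ✓; rating 3 < 4 ✗ → not eligible.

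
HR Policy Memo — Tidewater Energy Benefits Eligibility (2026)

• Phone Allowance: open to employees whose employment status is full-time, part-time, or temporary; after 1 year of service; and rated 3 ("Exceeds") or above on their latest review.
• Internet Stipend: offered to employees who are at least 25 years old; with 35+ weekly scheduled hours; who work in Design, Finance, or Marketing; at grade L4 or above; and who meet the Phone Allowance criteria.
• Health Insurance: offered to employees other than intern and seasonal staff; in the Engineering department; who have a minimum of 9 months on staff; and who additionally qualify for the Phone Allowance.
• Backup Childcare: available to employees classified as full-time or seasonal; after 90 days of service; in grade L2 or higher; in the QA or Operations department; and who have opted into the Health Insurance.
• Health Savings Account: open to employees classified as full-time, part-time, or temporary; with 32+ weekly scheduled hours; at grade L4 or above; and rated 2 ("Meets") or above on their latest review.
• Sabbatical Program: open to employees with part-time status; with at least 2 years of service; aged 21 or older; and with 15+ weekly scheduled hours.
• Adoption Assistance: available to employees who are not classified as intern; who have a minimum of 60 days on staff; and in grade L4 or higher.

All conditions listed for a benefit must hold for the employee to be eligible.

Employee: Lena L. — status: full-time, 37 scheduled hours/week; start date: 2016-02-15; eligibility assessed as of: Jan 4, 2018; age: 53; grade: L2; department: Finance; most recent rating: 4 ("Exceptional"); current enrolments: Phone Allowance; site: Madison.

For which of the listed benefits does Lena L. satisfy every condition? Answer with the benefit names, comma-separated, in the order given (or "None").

Phone Allowance

Service from 2016-02-15 to Jan 4, 2018: 689 days.
Phone Allowance — status full-time ✓; service 689 days ≥ 1 year (≈365 days) ✓; rating 4 ≥ 3 ✓ → eligible.
Internet Stipend — age 53 ≥ 25 ✓; 37 hrs/wk ≥ 35 ✓; dept Finance ✓; grade L2 < L4 ✗ → not eligible.
Health Insurance — status full-time ✓ (not excluded); dept Finance ✗ → not eligible.
Backup Childcare — status full-time ✓; service 689 days ≥ 90 days ✓; grade L2 ≥ L2 ✓; dept Finance ✗ → not eligible.
Health Savings Account — status full-time ✓; 37 hrs/wk ≥ 32 ✓; grade L2 < L4 ✗ → not eligible.
Sabbatical Program — status full-time ✗ (requires part-time) → not eligible.
Adoption Assistance — status full-time ✓ (not excluded); service 689 days ≥ 60 days ✓; grade L2 < L4 ✗ → not eligible.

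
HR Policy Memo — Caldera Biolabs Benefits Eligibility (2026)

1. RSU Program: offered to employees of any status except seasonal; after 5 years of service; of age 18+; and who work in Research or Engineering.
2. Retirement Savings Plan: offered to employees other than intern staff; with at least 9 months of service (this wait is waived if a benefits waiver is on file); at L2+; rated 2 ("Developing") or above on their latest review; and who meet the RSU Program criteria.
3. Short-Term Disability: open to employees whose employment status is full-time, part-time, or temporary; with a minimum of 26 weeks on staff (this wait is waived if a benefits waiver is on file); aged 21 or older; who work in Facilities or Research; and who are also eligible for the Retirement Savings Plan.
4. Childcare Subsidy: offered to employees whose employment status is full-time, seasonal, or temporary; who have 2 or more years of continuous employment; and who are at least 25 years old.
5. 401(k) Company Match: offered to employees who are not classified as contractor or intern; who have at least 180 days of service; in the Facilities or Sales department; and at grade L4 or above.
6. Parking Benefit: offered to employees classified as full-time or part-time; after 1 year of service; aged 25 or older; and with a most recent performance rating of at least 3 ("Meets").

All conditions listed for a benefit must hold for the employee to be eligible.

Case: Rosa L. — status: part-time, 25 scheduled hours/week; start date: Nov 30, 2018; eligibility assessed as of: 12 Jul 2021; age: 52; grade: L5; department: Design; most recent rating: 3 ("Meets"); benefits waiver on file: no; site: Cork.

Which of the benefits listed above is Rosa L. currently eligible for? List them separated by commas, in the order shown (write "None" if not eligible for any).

Service from Nov 30, 2018 to 12 Jul 2021: 955 days.
RSU Program — status part-time ✓ (not excluded); service 955 days < 5 years (≈1825 days) ✗ → not eligible.
Retirement Savings Plan — status part-time ✓ (not excluded); no waiver, service 955 days ≥ 9 months (≈270 days) ✓; grade L5 ≥ L2 ✓; rating 3 ≥ 2 ✓; not eligible for RSU Program ✗ → not eligible.
Short-Term Disability — status part-time ✓; no waiver, service 955 days ≥ 26 weeks (≈182 days) ✓; age 52 ≥ 21 ✓; dept Design ✗ → not eligible.
Childcare Subsidy — status part-time ✗ (requires full-time, seasonal, or temporary) → not eligible.
401(k) Company Match — status part-time ✓ (not excluded); service 955 days ≥ 180 days ✓; dept Design ✗ → not eligible.
Parking Benefit — status part-time ✓; service 955 days ≥ 1 year (≈365 days) ✓; age 52 ≥ 25 ✓; rating 3 ≥ 3 ✓ → eligible.

Parking Benefit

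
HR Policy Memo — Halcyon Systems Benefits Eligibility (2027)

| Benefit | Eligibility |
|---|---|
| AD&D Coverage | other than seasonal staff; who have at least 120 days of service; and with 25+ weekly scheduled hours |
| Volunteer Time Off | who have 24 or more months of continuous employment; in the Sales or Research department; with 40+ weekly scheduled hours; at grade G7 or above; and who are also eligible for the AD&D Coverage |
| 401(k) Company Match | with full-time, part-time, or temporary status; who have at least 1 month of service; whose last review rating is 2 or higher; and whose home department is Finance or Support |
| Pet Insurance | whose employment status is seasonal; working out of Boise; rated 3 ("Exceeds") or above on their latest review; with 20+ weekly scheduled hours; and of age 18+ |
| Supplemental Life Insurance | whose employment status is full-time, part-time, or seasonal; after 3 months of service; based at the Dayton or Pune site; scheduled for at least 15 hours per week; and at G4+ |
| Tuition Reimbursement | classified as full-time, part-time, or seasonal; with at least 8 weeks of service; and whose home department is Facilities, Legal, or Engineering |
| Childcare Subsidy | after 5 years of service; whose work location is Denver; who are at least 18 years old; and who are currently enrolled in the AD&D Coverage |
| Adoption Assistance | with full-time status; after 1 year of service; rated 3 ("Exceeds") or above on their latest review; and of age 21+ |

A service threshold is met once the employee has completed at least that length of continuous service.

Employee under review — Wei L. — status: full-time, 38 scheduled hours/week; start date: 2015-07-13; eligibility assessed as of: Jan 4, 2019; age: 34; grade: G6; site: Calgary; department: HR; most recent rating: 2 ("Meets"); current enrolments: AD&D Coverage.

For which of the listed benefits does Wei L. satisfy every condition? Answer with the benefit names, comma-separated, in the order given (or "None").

AD&D Coverage

Service from 2015-07-13 to Jan 4, 2019: 1271 days.
AD&D Coverage — status full-time ✓ (not excluded); service 1271 days ≥ 120 days ✓; 38 hrs/wk ≥ 25 ✓ → eligible.
Volunteer Time Off — service 1271 days ≥ 24 months (≈720 days) ✓; dept HR ✗ → not eligible.
401(k) Company Match — status full-time ✓; service 1271 days ≥ 1 month (≈30 days) ✓; rating 2 ≥ 2 ✓; dept HR ✗ → not eligible.
Pet Insurance — status full-time ✗ (requires seasonal) → not eligible.
Supplemental Life Insurance — status full-time ✓; service 1271 days ≥ 3 months (≈90 days) ✓; site Calgary ✗ (not Dayton or Pune) → not eligible.
Tuition Reimbursement — status full-time ✓; service 1271 days ≥ 8 weeks (≈56 days) ✓; dept HR ✗ → not eligible.
Childcare Subsidy — service 1271 days < 5 years (≈1825 days) ✗ → not eligible.
Adoption Assistance — status full-time ✓; service 1271 days ≥ 1 year (≈365 days) ✓; rating 2 < 3 ✗ → not eligible.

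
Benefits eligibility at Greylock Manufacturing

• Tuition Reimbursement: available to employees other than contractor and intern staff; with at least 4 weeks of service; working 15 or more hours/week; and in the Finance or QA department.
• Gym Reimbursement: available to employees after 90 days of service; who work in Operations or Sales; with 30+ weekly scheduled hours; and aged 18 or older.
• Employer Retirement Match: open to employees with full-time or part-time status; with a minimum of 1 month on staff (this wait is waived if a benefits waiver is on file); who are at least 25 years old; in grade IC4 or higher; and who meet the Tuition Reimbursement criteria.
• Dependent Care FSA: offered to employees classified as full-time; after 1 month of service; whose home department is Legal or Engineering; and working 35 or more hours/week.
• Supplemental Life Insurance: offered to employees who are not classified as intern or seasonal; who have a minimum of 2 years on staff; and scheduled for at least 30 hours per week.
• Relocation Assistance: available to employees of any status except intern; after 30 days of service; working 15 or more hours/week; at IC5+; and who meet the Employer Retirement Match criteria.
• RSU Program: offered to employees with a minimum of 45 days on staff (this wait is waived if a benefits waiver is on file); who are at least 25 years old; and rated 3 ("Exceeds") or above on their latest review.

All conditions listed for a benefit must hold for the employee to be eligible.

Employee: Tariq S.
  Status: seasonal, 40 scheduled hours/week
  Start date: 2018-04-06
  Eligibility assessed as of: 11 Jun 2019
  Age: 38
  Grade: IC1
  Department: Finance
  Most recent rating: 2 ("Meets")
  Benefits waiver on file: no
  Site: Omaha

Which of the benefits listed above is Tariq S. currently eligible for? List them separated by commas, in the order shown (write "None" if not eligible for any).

Tuition Reimbursement

Service from 2018-04-06 to 11 Jun 2019: 431 days.
Tuition Reimbursement — status seasonal ✓ (not excluded); service 431 days ≥ 4 weeks (≈28 days) ✓; 40 hrs/wk ≥ 15 ✓; dept Finance ✓ → eligible.
Gym Reimbursement — service 431 days ≥ 90 days ✓; dept Finance ✗ → not eligible.
Employer Retirement Match — status seasonal ✗ (requires full-time or part-time) → not eligible.
Dependent Care FSA — status seasonal ✗ (requires full-time) → not eligible.
Supplemental Life Insurance — status seasonal ✗ (excluded) → not eligible.
Relocation Assistance — status seasonal ✓ (not excluded); service 431 days ≥ 30 days ✓; 40 hrs/wk ≥ 15 ✓; grade IC1 < IC5 ✗ → not eligible.
RSU Program — no waiver, service 431 days ≥ 45 days ✓; age 38 ≥ 25 ✓; rating 2 < 3 ✗ → not eligible.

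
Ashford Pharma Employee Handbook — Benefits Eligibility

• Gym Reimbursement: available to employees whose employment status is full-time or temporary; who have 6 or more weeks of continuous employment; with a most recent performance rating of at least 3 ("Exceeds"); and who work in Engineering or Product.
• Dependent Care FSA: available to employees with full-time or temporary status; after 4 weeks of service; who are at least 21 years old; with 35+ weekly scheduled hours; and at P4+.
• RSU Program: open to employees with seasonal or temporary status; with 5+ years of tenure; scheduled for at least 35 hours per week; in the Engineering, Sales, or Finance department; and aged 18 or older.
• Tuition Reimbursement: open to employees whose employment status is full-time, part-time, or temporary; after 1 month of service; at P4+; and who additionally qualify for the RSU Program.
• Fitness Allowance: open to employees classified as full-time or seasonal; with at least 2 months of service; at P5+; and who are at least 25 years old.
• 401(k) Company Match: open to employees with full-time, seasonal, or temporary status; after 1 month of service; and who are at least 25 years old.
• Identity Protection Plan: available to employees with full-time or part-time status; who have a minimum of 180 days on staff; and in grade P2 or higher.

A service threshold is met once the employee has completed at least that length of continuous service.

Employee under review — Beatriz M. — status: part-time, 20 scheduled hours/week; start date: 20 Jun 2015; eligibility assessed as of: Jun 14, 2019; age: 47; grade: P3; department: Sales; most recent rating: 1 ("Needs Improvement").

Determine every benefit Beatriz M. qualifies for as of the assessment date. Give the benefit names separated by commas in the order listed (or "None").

Identity Protection Plan

Service from 20 Jun 2015 to Jun 14, 2019: 1455 days.
Gym Reimbursement — status part-time ✗ (requires full-time or temporary) → not eligible.
Dependent Care FSA — status part-time ✗ (requires full-time or temporary) → not eligible.
RSU Program — status part-time ✗ (requires seasonal or temporary) → not eligible.
Tuition Reimbursement — status part-time ✓; service 1455 days ≥ 1 month (≈30 days) ✓; grade P3 < P4 ✗ → not eligible.
Fitness Allowance — status part-time ✗ (requires full-time or seasonal) → not eligible.
401(k) Company Match — status part-time ✗ (requires full-time, seasonal, or temporary) → not eligible.
Identity Protection Plan — status part-time ✓; service 1455 days ≥ 180 days ✓; grade P3 ≥ P2 ✓ → eligible.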